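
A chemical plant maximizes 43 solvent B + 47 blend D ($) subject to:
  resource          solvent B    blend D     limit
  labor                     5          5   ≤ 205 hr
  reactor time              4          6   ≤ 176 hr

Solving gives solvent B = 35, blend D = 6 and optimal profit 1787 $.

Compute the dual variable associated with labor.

Check each constraint at x*: labor 205/205 (tight); reactor time 176/176 (tight).
The binding rows give the dual system: 5·y_labor + 4·y_reactor time = 43 and 5·y_labor + 6·y_reactor time = 47.
→ y_labor = 7 and y_reactor time = 2.
Shadow price of labor = 7.

7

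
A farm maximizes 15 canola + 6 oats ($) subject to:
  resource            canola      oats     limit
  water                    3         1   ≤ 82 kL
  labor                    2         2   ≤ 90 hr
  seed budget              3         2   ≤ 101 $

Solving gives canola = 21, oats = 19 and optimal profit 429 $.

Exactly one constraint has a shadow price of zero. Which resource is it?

water: 82/82 (binding)
labor: 80/90 (slack 10)
seed budget: 101/101 (binding)
By complementary slackness, a constraint with positive slack has shadow price 0 → labor.

labor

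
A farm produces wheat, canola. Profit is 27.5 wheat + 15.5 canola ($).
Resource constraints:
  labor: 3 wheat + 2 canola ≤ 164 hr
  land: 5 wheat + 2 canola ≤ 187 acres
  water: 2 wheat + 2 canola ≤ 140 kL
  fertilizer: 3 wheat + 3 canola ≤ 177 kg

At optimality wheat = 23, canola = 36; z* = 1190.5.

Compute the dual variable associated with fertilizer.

Binding: land and fertilizer. Non-binding: labor (23 unused), water (22 unused).
Slack constraints have shadow price 0 (complementary slackness).
The binding rows give the dual system: 5·y_land + 3·y_fertilizer = 27.5 and 2·y_land + 3·y_fertilizer = 15.5.
Solving: y_land = 4, y_fertilizer = 2.5.
Shadow price of fertilizer = 2.5.

2.5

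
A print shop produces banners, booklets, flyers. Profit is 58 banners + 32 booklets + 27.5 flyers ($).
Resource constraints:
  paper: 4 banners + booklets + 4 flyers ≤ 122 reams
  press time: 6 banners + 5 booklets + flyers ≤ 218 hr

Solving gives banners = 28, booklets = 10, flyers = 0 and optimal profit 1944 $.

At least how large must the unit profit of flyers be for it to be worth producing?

33

Check each constraint at x*: paper 122/122 (tight); press time 218/218 (tight).
From A_Bᵀ y = c: 4·y_paper + 6·y_press time = 58; 1·y_paper + 5·y_press time = 32.
Solving: y_paper = 7, y_press time = 5.
flyers enters the basis when its profit ≥ yᵀa₃ = 7·4 + 5·1 = 33.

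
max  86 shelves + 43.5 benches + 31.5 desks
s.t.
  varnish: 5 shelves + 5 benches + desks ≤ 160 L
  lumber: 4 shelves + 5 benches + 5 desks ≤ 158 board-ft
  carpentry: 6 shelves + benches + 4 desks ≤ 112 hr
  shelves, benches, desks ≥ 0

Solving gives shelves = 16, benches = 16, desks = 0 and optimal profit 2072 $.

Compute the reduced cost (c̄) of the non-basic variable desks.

-9.5

Check each constraint at x*: varnish 160/160 (tight); lumber 144/158 (slack 14); carpentry 112/112 (tight).
Since lumber is not tight, its dual is 0.
Dual feasibility on the basic columns requires 5·y_varnish + 6·y_carpentry = 86, 5·y_varnish + 1·y_carpentry = 43.5.
Solving: y_varnish = 7, y_carpentry = 8.5.
Reduced cost of desks: c₃ − yᵀa₃ = 31.5 − (7·1 + 8.5·4) = 31.5 − 41 = -9.5.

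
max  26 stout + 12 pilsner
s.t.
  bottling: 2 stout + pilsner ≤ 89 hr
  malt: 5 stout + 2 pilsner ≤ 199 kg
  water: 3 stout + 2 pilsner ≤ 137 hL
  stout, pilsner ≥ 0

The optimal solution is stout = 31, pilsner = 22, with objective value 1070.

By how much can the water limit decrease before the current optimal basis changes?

Binding constraints: malt, water. The basis is B = [[5,2],[3,2]] with det 4.
Per unit decrease in water, x* moves by d = (0.5, -1.25).
The basis stays optimal until pilsner reaches 0; allowable decrease = 17.6 hL.

17.6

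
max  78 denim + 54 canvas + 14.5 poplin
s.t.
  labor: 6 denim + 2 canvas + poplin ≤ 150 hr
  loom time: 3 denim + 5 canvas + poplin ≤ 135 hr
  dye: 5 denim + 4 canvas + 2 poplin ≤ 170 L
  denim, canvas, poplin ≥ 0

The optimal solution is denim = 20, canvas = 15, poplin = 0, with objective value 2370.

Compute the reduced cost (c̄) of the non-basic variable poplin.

Check each constraint at x*: labor 150/150 (tight); loom time 135/135 (tight); dye 160/170 (slack 10).
By complementary slackness, y = 0 for the non-binding constraint.
The binding rows give the dual system: 6·y_labor + 3·y_loom time = 78 and 2·y_labor + 5·y_loom time = 54.
→ y_labor = 9.5 and y_loom time = 7.
Reduced cost of poplin: c₃ − yᵀa₃ = 14.5 − (9.5·1 + 7·1) = 14.5 − 16.5 = -2.

-2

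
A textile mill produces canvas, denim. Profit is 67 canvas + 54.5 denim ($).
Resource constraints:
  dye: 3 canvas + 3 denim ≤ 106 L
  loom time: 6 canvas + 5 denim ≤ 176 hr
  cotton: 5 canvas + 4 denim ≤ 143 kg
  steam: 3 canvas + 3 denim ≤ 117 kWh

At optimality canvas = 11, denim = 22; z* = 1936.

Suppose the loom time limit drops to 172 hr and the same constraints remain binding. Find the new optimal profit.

1918

Check each constraint at x*: dye 99/106 (slack 7); loom time 176/176 (tight); cotton 143/143 (tight); steam 99/117 (slack 18).
Since dye, steam are not tight, their duals are 0.
Dual feasibility on the basic columns requires 6·y_loom time + 5·y_cotton = 67, 5·y_loom time + 4·y_cotton = 54.5.
Solving: y_loom time = 4.5, y_cotton = 8.
Δz = y_loom time·Δb = 4.5 × (-4) = -18, so new z* = 1936 − 18 = 1918.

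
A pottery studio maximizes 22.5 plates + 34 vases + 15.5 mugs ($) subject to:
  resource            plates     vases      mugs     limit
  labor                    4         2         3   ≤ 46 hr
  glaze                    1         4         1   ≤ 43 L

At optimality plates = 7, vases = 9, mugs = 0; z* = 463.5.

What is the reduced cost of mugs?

Check each constraint at x*: labor 46/46 (tight); glaze 43/43 (tight).
The binding rows give the dual system: 4·y_labor + 1·y_glaze = 22.5 and 2·y_labor + 4·y_glaze = 34.
Solving: y_labor = 4, y_glaze = 6.5.
Reduced cost of mugs: c₃ − yᵀa₃ = 15.5 − (4·3 + 6.5·1) = 15.5 − 18.5 = -3.

-3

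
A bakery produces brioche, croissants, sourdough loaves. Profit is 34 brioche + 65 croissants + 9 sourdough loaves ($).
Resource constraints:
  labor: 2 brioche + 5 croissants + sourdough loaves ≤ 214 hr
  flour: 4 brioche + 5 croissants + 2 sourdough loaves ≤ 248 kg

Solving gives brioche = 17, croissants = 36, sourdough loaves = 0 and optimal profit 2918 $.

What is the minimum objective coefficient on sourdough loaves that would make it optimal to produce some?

Both labor and flour are binding at x*.
From A_Bᵀ y = c: 2·y_labor + 4·y_flour = 34; 5·y_labor + 5·y_flour = 65.
→ y_labor = 9 and y_flour = 4.
sourdough loaves enters the basis when its profit ≥ yᵀa₃ = 9·1 + 4·2 = 17.

17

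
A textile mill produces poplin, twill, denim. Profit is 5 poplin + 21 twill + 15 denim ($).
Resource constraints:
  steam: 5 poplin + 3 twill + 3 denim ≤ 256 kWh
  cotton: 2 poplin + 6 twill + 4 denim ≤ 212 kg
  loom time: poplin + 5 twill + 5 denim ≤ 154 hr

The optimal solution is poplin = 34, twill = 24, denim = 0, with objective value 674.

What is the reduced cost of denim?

-4

At the optimum: steam uses 242 of 256 (slack = 14); cotton uses 212 of 212 (binding); loom time uses 154 of 154 (binding).
By complementary slackness, y = 0 for the non-binding constraint.
From A_Bᵀ y = c: 2·y_cotton + 1·y_loom time = 5; 6·y_cotton + 5·y_loom time = 21.
Solving: y_cotton = 1, y_loom time = 3.
Reduced cost of denim: c₃ − yᵀa₃ = 15 − (1·4 + 3·5) = 15 − 19 = -4.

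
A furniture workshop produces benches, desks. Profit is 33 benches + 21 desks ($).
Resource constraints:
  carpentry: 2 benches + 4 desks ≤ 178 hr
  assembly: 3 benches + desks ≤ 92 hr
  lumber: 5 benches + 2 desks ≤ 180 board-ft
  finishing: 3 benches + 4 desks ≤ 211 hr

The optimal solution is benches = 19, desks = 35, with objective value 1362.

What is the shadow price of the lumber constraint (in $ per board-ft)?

Binding: carpentry and assembly. Non-binding: lumber (15 unused), finishing (14 unused).
Since lumber, finishing are not tight, their duals are 0.
Dual feasibility on the basic columns requires 2·y_carpentry + 3·y_assembly = 33, 4·y_carpentry + 1·y_assembly = 21.
This yields shadow prices y_carpentry = 3, y_assembly = 9.
Shadow price of lumber = 0.

0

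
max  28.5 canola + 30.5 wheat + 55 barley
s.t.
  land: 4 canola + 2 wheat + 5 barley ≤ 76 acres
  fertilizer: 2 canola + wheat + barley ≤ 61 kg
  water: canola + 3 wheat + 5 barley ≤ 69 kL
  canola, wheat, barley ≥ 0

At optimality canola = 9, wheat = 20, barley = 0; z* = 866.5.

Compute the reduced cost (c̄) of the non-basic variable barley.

Check each constraint at x*: land 76/76 (tight); fertilizer 38/61 (slack 23); water 69/69 (tight).
Slack constraints have shadow price 0 (complementary slackness).
The binding rows give the dual system: 4·y_land + 1·y_water = 28.5 and 2·y_land + 3·y_water = 30.5.
→ y_land = 5.5 and y_water = 6.5.
Reduced cost of barley: c₃ − yᵀa₃ = 55 − (5.5·5 + 6.5·5) = 55 − 60 = -5.

-5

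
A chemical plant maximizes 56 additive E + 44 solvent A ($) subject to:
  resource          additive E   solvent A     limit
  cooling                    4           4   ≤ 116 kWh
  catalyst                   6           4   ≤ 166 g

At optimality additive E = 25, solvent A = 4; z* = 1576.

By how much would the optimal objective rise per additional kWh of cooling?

5

Check each constraint at x*: cooling 116/116 (tight); catalyst 166/166 (tight).
From A_Bᵀ y = c: 4·y_cooling + 6·y_catalyst = 56; 4·y_cooling + 4·y_catalyst = 44.
Solving: y_cooling = 5, y_catalyst = 6.
Shadow price of cooling = 5.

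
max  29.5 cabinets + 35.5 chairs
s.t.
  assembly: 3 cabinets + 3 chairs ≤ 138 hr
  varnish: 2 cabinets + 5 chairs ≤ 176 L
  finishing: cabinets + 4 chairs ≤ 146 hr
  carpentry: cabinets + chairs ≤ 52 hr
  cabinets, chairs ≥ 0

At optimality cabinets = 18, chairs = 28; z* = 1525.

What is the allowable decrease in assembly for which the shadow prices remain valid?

Binding constraints: assembly, varnish. The basis is B = [[3,3],[2,5]] with det 9.
Per unit decrease in assembly, x* moves by d = (-0.5556, 0.2222).
The basis stays optimal until cabinets reaches 0; allowable decrease = 32.4 hr.

32.4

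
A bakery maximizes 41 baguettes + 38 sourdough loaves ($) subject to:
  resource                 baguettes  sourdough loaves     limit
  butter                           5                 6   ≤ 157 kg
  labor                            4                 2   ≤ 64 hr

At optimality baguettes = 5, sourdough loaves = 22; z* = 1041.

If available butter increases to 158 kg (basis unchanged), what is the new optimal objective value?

1046

Check each constraint at x*: butter 157/157 (tight); labor 64/64 (tight).
From A_Bᵀ y = c: 5·y_butter + 4·y_labor = 41; 6·y_butter + 2·y_labor = 38.
Solving: y_butter = 5, y_labor = 4.
Δz = y_butter·Δb = 5 × (1) = 5, so new z* = 1041 + 5 = 1046.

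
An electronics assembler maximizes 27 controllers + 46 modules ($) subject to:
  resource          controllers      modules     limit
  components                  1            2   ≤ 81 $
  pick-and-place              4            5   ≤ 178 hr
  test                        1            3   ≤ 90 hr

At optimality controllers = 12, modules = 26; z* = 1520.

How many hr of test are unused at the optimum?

0

test used = 1·12 + 3·26 = 90; slack = 90 − 90 = 0.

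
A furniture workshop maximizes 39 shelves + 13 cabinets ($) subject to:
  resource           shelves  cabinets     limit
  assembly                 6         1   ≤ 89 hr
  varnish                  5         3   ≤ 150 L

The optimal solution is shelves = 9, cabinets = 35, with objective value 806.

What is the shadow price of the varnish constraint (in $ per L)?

3

Both assembly and varnish are binding at x*.
Dual feasibility on the basic columns requires 6·y_assembly + 5·y_varnish = 39, 1·y_assembly + 3·y_varnish = 13.
Solving: y_assembly = 4, y_varnish = 3.
Shadow price of varnish = 3.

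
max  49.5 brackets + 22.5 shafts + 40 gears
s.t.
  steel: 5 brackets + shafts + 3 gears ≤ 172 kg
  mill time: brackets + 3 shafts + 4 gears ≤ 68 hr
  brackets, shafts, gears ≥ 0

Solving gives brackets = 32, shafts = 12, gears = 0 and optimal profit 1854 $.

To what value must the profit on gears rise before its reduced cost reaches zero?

45

At the optimum: steel uses 172 of 172 (binding); mill time uses 68 of 68 (binding).
Dual feasibility on the basic columns requires 5·y_steel + 1·y_mill time = 49.5, 1·y_steel + 3·y_mill time = 22.5.
This yields shadow prices y_steel = 9, y_mill time = 4.5.
gears enters the basis when its profit ≥ yᵀa₃ = 9·3 + 4.5·4 = 45.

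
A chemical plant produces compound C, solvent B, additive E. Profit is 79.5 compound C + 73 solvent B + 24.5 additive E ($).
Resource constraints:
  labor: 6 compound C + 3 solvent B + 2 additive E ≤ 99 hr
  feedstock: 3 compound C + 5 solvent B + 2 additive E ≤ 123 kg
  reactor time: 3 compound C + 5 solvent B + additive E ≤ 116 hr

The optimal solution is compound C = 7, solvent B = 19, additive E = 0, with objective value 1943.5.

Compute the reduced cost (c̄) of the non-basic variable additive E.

Binding: labor and reactor time. Non-binding: feedstock (7 unused).
Since feedstock is not tight, its dual is 0.
Dual feasibility on the basic columns requires 6·y_labor + 3·y_reactor time = 79.5, 3·y_labor + 5·y_reactor time = 73.
Solving: y_labor = 8.5, y_reactor time = 9.5.
Reduced cost of additive E: c₃ − yᵀa₃ = 24.5 − (8.5·2 + 9.5·1) = 24.5 − 26.5 = -2.

-2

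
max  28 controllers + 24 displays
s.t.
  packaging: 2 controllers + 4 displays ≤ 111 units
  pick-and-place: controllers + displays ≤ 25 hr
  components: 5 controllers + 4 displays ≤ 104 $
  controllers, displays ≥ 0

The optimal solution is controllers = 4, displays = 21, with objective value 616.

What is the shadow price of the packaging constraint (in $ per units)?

Check each constraint at x*: packaging 92/111 (slack 19); pick-and-place 25/25 (tight); components 104/104 (tight).
Slack constraints have shadow price 0 (complementary slackness).
Dual feasibility on the basic columns requires 1·y_pick-and-place + 5·y_components = 28, 1·y_pick-and-place + 4·y_components = 24.
→ y_pick-and-place = 8 and y_components = 4.
Shadow price of packaging = 0.

0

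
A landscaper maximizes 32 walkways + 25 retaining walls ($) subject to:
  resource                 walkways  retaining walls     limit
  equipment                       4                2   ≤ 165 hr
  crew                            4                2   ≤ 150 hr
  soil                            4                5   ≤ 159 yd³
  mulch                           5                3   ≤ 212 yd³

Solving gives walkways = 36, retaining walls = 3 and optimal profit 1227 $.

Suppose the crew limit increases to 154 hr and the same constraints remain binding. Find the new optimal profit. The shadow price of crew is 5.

Δb = 4, so new z* = 1227 + (5)·(4) = 1227 + 20 = 1247.

1247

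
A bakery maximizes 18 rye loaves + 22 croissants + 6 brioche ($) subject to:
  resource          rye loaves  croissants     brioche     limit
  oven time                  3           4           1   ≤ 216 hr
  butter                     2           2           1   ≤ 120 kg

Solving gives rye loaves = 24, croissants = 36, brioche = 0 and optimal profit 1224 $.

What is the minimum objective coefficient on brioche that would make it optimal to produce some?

7

Both oven time and butter are binding at x*.
Dual feasibility on the basic columns requires 3·y_oven time + 2·y_butter = 18, 4·y_oven time + 2·y_butter = 22.
Solving: y_oven time = 4, y_butter = 3.
brioche enters the basis when its profit ≥ yᵀa₃ = 4·1 + 3·1 = 7.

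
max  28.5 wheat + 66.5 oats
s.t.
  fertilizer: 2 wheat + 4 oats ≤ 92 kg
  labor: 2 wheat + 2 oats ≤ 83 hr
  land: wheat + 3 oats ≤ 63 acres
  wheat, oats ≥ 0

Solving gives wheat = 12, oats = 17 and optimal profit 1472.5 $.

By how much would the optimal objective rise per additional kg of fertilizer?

9.5

Check each constraint at x*: fertilizer 92/92 (tight); labor 58/83 (slack 25); land 63/63 (tight).
Slack constraints have shadow price 0 (complementary slackness).
Dual feasibility on the basic columns requires 2·y_fertilizer + 1·y_land = 28.5, 4·y_fertilizer + 3·y_land = 66.5.
→ y_fertilizer = 9.5 and y_land = 9.5.
Shadow price of fertilizer = 9.5.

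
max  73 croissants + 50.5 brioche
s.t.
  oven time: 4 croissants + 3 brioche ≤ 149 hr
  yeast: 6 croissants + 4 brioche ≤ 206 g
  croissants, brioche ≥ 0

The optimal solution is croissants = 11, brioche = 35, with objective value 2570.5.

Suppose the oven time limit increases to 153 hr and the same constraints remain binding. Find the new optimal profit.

2592.5

Both oven time and yeast are binding at x*.
The binding rows give the dual system: 4·y_oven time + 6·y_yeast = 73 and 3·y_oven time + 4·y_yeast = 50.5.
This yields shadow prices y_oven time = 5.5, y_yeast = 8.5.
Δz = y_oven time·Δb = 5.5 × (4) = 22, so new z* = 2570.5 + 22 = 2592.5.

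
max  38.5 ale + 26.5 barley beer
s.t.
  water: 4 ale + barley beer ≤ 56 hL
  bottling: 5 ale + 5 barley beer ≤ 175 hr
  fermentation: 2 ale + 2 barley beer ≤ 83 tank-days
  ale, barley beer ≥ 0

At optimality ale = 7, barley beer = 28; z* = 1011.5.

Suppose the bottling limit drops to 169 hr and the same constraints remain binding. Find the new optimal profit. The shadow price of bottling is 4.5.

Δb = -6, so new z* = 1011.5 + (4.5)·(-6) = 1011.5 − 27 = 984.5.

984.5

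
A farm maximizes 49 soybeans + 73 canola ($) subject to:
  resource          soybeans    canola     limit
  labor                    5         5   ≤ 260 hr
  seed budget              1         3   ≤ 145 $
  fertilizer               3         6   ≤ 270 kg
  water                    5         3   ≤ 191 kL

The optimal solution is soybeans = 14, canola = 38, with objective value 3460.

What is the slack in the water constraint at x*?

water used = 5·14 + 3·38 = 184; slack = 191 − 184 = 7.

7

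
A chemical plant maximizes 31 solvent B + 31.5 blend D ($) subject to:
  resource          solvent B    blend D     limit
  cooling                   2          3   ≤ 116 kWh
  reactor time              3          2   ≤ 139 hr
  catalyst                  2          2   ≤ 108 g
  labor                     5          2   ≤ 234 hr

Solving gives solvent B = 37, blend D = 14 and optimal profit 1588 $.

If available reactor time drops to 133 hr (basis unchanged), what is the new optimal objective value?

1552

At the optimum: cooling uses 116 of 116 (binding); reactor time uses 139 of 139 (binding); catalyst uses 102 of 108 (slack = 6); labor uses 213 of 234 (slack = 21).
Since catalyst, labor are not tight, their duals are 0.
From A_Bᵀ y = c: 2·y_cooling + 3·y_reactor time = 31; 3·y_cooling + 2·y_reactor time = 31.5.
This yields shadow prices y_cooling = 6.5, y_reactor time = 6.
Δz = y_reactor time·Δb = 6 × (-6) = -36, so new z* = 1588 − 36 = 1552.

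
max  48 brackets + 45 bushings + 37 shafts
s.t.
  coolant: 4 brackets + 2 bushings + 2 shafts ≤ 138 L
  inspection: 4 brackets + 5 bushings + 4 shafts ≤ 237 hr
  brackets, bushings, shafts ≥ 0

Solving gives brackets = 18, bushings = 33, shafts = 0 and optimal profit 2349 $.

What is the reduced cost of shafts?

-1

Check each constraint at x*: coolant 138/138 (tight); inspection 237/237 (tight).
Dual feasibility on the basic columns requires 4·y_coolant + 4·y_inspection = 48, 2·y_coolant + 5·y_inspection = 45.
→ y_coolant = 5 and y_inspection = 7.
Reduced cost of shafts: c₃ − yᵀa₃ = 37 − (5·2 + 7·4) = 37 − 38 = -1.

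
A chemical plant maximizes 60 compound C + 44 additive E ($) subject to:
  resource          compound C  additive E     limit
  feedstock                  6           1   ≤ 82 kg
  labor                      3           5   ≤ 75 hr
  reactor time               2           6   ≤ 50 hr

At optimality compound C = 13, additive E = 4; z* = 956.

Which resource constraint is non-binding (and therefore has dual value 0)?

labor

feedstock: 82/82 (binding)
labor: 59/75 (slack 16)
reactor time: 50/50 (binding)
By complementary slackness, a constraint with positive slack has shadow price 0 → labor.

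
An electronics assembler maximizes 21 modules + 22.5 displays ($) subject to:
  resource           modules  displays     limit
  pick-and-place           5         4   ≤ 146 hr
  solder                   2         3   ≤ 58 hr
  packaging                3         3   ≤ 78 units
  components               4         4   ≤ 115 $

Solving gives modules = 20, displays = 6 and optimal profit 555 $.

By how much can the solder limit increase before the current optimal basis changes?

20

Binding constraints: solder, packaging. The basis is B = [[2,3],[3,3]] with det -3.
Per unit increase in solder, x* moves by d = (-1, 1).
The basis stays optimal until modules reaches 0; allowable increase = 20 hr.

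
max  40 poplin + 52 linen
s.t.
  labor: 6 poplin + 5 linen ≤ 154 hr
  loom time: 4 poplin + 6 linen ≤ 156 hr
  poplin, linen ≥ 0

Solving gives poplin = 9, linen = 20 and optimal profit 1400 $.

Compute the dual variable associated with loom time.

7

Both labor and loom time are binding at x*.
The binding rows give the dual system: 6·y_labor + 4·y_loom time = 40 and 5·y_labor + 6·y_loom time = 52.
Solving: y_labor = 2, y_loom time = 7.
Shadow price of loom time = 7.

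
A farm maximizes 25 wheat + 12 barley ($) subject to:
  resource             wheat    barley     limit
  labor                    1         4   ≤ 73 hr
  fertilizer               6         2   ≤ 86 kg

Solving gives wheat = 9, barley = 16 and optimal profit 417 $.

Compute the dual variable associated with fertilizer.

Both labor and fertilizer are binding at x*.
Dual feasibility on the basic columns requires 1·y_labor + 6·y_fertilizer = 25, 4·y_labor + 2·y_fertilizer = 12.
Solving: y_labor = 1, y_fertilizer = 4.
Shadow price of fertilizer = 4.

4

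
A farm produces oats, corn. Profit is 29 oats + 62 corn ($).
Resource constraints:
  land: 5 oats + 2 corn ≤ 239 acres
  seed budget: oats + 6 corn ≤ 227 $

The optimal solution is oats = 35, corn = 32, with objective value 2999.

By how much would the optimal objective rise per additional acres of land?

At the optimum: land uses 239 of 239 (binding); seed budget uses 227 of 227 (binding).
From A_Bᵀ y = c: 5·y_land + 1·y_seed budget = 29; 2·y_land + 6·y_seed budget = 62.
Solving: y_land = 4, y_seed budget = 9.
Shadow price of land = 4.

4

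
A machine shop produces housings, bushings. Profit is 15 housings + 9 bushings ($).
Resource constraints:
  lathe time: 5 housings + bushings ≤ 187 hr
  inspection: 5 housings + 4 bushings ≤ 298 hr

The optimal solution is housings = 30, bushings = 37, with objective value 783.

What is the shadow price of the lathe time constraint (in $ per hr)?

1

Both lathe time and inspection are binding at x*.
Dual feasibility on the basic columns requires 5·y_lathe time + 5·y_inspection = 15, 1·y_lathe time + 4·y_inspection = 9.
→ y_lathe time = 1 and y_inspection = 2.
Shadow price of lathe time = 1.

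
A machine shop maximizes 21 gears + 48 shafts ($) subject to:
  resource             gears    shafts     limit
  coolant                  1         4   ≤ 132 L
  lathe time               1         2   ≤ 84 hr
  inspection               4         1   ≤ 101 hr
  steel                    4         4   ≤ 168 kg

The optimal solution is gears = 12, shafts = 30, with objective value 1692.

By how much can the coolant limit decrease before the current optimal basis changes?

Binding constraints: coolant, steel. The basis is B = [[1,4],[4,4]] with det -12.
Per unit decrease in coolant, x* moves by d = (0.3333, -0.3333).
The basis stays optimal until inspection becomes binding; allowable decrease = 23 L.

23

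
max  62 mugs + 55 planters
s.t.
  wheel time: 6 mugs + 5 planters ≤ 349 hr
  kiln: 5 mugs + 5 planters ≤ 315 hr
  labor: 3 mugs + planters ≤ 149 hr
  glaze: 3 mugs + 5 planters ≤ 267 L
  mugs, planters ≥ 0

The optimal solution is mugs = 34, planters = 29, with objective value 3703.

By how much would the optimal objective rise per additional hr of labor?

0

Binding: wheel time and kiln. Non-binding: labor (18 unused), glaze (20 unused).
Since labor, glaze are not tight, their duals are 0.
The binding rows give the dual system: 6·y_wheel time + 5·y_kiln = 62 and 5·y_wheel time + 5·y_kiln = 55.
This yields shadow prices y_wheel time = 7, y_kiln = 4.
Shadow price of labor = 0.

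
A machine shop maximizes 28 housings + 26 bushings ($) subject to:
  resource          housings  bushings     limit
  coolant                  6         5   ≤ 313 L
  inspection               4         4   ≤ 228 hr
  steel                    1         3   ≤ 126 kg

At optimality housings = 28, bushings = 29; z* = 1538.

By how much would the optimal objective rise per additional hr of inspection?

4

Binding: coolant and inspection. Non-binding: steel (11 unused).
Slack constraints have shadow price 0 (complementary slackness).
Dual feasibility on the basic columns requires 6·y_coolant + 4·y_inspection = 28, 5·y_coolant + 4·y_inspection = 26.
This yields shadow prices y_coolant = 2, y_inspection = 4.
Shadow price of inspection = 4.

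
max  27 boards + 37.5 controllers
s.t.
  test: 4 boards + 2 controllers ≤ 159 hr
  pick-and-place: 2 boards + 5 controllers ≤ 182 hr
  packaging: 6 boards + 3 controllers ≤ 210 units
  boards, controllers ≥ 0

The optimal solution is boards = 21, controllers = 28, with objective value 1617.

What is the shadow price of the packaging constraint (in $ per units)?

2.5

At the optimum: test uses 140 of 159 (slack = 19); pick-and-place uses 182 of 182 (binding); packaging uses 210 of 210 (binding).
By complementary slackness, y = 0 for the non-binding constraint.
The binding rows give the dual system: 2·y_pick-and-place + 6·y_packaging = 27 and 5·y_pick-and-place + 3·y_packaging = 37.5.
This yields shadow prices y_pick-and-place = 6, y_packaging = 2.5.
Shadow price of packaging = 2.5.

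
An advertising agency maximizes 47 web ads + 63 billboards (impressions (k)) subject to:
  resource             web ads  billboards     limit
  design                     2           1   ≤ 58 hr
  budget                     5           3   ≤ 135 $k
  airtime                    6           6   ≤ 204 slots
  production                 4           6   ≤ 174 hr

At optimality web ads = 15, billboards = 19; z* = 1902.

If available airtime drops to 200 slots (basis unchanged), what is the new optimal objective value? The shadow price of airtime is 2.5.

1892

Δb = -4, so new z* = 1902 + (2.5)·(-4) = 1902 − 10 = 1892.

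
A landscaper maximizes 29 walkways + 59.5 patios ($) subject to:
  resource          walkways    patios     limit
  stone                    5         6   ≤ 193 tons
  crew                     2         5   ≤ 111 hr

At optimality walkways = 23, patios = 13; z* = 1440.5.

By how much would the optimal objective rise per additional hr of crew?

At the optimum: stone uses 193 of 193 (binding); crew uses 111 of 111 (binding).
From A_Bᵀ y = c: 5·y_stone + 2·y_crew = 29; 6·y_stone + 5·y_crew = 59.5.
This yields shadow prices y_stone = 2, y_crew = 9.5.
Shadow price of crew = 9.5.

9.5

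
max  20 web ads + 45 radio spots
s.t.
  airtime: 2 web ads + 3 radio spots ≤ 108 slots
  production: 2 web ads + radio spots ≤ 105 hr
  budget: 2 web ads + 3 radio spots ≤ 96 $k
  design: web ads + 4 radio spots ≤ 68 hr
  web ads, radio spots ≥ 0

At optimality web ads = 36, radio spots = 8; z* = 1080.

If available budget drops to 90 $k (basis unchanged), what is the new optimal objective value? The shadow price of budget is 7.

1038

Δb = -6, so new z* = 1080 + (7)·(-6) = 1080 − 42 = 1038.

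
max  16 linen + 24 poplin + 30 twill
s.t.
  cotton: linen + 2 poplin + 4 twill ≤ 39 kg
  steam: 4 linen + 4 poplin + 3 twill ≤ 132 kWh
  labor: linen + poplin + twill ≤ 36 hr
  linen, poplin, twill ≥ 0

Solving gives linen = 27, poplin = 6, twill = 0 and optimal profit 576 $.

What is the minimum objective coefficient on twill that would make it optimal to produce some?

38

Binding: cotton and steam. Non-binding: labor (3 unused).
Since labor is not tight, its dual is 0.
The binding rows give the dual system: 1·y_cotton + 4·y_steam = 16 and 2·y_cotton + 4·y_steam = 24.
Solving: y_cotton = 8, y_steam = 2.
twill enters the basis when its profit ≥ yᵀa₃ = 8·4 + 2·3 = 38.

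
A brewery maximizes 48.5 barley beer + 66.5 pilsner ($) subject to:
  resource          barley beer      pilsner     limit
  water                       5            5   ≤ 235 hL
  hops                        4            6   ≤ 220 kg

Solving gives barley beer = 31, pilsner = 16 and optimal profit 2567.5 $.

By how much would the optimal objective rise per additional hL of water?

2.5

At the optimum: water uses 235 of 235 (binding); hops uses 220 of 220 (binding).
From A_Bᵀ y = c: 5·y_water + 4·y_hops = 48.5; 5·y_water + 6·y_hops = 66.5.
This yields shadow prices y_water = 2.5, y_hops = 9.
Shadow price of water = 2.5.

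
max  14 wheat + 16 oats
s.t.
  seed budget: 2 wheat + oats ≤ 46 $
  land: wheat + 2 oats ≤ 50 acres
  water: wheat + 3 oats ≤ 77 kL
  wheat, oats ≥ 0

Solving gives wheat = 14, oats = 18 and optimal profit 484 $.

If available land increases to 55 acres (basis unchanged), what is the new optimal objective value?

Check each constraint at x*: seed budget 46/46 (tight); land 50/50 (tight); water 68/77 (slack 9).
By complementary slackness, y = 0 for the non-binding constraint.
The binding rows give the dual system: 2·y_seed budget + 1·y_land = 14 and 1·y_seed budget + 2·y_land = 16.
Solving: y_seed budget = 4, y_land = 6.
Δz = y_land·Δb = 6 × (5) = 30, so new z* = 484 + 30 = 514.

514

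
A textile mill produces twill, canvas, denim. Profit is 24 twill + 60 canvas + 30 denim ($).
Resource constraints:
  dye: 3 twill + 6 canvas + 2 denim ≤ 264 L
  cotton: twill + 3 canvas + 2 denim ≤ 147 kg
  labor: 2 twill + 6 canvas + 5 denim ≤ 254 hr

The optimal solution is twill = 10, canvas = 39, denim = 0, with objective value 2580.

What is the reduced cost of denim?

Check each constraint at x*: dye 264/264 (tight); cotton 127/147 (slack 20); labor 254/254 (tight).
Slack constraints have shadow price 0 (complementary slackness).
The binding rows give the dual system: 3·y_dye + 2·y_labor = 24 and 6·y_dye + 6·y_labor = 60.
→ y_dye = 4 and y_labor = 6.
Reduced cost of denim: c₃ − yᵀa₃ = 30 − (4·2 + 6·5) = 30 − 38 = -8.

-8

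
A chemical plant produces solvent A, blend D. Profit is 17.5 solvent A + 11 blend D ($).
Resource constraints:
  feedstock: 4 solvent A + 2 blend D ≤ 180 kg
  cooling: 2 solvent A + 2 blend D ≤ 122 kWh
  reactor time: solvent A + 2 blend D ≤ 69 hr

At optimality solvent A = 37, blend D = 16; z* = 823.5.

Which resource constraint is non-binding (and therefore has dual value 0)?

feedstock: 180/180 (binding)
cooling: 106/122 (slack 16)
reactor time: 69/69 (binding)
By complementary slackness, a constraint with positive slack has shadow price 0 → cooling.

cooling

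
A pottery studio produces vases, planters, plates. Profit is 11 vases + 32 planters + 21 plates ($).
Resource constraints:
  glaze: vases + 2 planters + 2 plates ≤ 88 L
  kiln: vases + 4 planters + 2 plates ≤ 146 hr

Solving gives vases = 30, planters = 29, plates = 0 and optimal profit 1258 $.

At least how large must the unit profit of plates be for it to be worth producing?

At the optimum: glaze uses 88 of 88 (binding); kiln uses 146 of 146 (binding).
Dual feasibility on the basic columns requires 1·y_glaze + 1·y_kiln = 11, 2·y_glaze + 4·y_kiln = 32.
Solving: y_glaze = 6, y_kiln = 5.
plates enters the basis when its profit ≥ yᵀa₃ = 6·2 + 5·2 = 22.

22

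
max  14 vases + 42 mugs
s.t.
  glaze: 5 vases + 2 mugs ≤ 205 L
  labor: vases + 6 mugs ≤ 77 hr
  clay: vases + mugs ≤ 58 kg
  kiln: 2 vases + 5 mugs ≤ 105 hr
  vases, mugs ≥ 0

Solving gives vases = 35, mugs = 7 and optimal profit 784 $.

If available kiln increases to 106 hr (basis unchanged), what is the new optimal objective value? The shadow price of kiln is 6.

790

Δb = 1, so new z* = 784 + (6)·(1) = 784 + 6 = 790.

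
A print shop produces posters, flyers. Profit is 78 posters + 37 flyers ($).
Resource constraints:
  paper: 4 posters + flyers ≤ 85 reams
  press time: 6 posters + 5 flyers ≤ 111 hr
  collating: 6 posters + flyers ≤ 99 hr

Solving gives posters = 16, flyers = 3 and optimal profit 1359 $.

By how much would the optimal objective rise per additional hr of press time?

Binding: press time and collating. Non-binding: paper (18 unused).
Since paper is not tight, its dual is 0.
Dual feasibility on the basic columns requires 6·y_press time + 6·y_collating = 78, 5·y_press time + 1·y_collating = 37.
This yields shadow prices y_press time = 6, y_collating = 7.
Shadow price of press time = 6.

6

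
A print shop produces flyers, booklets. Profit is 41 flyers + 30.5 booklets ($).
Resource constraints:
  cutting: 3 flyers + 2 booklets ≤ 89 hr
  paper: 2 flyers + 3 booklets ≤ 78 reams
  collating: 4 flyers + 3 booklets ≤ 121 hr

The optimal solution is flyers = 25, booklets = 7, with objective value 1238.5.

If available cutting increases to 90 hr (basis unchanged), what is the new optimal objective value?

At the optimum: cutting uses 89 of 89 (binding); paper uses 71 of 78 (slack = 7); collating uses 121 of 121 (binding).
Since paper is not tight, its dual is 0.
The binding rows give the dual system: 3·y_cutting + 4·y_collating = 41 and 2·y_cutting + 3·y_collating = 30.5.
This yields shadow prices y_cutting = 1, y_collating = 9.5.
Δz = y_cutting·Δb = 1 × (1) = 1, so new z* = 1238.5 + 1 = 1239.5.

1239.5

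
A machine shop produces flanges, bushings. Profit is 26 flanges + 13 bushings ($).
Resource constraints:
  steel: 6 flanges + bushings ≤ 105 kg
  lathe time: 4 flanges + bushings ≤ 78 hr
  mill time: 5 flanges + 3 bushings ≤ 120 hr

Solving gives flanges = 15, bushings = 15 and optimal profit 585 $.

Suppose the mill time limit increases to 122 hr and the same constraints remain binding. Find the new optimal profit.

Binding: steel and mill time. Non-binding: lathe time (3 unused).
Since lathe time is not tight, its dual is 0.
Dual feasibility on the basic columns requires 6·y_steel + 5·y_mill time = 26, 1·y_steel + 3·y_mill time = 13.
Solving: y_steel = 1, y_mill time = 4.
Δz = y_mill time·Δb = 4 × (2) = 8, so new z* = 585 + 8 = 593.

593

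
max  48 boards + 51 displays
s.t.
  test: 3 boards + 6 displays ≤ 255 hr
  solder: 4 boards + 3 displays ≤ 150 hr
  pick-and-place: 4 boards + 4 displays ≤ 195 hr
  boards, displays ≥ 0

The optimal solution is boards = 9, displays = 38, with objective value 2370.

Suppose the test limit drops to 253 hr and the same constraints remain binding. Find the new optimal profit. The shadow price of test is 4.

Δb = -2, so new z* = 2370 + (4)·(-2) = 2370 − 8 = 2362.

2362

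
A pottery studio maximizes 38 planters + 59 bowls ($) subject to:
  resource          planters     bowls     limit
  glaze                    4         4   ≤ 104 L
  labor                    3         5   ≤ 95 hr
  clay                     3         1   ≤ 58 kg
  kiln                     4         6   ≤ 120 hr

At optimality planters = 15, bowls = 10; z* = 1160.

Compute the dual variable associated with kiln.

6.5

At the optimum: glaze uses 100 of 104 (slack = 4); labor uses 95 of 95 (binding); clay uses 55 of 58 (slack = 3); kiln uses 120 of 120 (binding).
Slack constraints have shadow price 0 (complementary slackness).
From A_Bᵀ y = c: 3·y_labor + 4·y_kiln = 38; 5·y_labor + 6·y_kiln = 59.
→ y_labor = 4 and y_kiln = 6.5.
Shadow price of kiln = 6.5.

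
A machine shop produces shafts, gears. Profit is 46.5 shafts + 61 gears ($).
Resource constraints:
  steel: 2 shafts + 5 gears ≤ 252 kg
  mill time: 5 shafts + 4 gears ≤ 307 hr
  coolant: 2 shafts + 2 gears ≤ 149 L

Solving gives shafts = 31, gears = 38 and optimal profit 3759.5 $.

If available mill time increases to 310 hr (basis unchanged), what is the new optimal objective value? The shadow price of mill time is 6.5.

Δb = 3, so new z* = 3759.5 + (6.5)·(3) = 3759.5 + 19.5 = 3779.

3779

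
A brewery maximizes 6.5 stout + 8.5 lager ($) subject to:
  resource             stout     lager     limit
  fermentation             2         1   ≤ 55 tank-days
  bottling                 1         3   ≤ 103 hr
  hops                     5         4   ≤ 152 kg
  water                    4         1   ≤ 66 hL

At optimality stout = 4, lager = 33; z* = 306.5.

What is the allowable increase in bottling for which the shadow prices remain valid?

11

Binding constraints: bottling, hops. The basis is B = [[1,3],[5,4]] with det -11.
Per unit increase in bottling, x* moves by d = (-0.3636, 0.4545).
The basis stays optimal until stout reaches 0; allowable increase = 11 hr.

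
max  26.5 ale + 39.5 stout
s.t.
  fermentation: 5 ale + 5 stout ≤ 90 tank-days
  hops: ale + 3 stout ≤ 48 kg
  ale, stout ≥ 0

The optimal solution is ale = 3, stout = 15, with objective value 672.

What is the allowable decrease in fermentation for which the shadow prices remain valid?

Binding constraints: fermentation, hops. The basis is B = [[5,5],[1,3]] with det 10.
Per unit decrease in fermentation, x* moves by d = (-0.3, 0.1).
The basis stays optimal until ale reaches 0; allowable decrease = 10 tank-days.

10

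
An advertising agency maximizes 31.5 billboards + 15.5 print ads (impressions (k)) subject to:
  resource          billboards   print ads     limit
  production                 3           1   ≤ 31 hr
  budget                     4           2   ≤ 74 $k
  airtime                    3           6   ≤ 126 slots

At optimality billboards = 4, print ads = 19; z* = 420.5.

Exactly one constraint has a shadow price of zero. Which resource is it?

production: 31/31 (binding)
budget: 54/74 (slack 20)
airtime: 126/126 (binding)
By complementary slackness, a constraint with positive slack has shadow price 0 → budget.

budget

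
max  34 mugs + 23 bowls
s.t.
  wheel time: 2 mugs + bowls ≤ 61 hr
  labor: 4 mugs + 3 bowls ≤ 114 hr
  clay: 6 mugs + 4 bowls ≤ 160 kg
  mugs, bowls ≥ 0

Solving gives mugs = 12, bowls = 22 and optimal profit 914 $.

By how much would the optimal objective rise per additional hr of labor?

Check each constraint at x*: wheel time 46/61 (slack 15); labor 114/114 (tight); clay 160/160 (tight).
Since wheel time is not tight, its dual is 0.
The binding rows give the dual system: 4·y_labor + 6·y_clay = 34 and 3·y_labor + 4·y_clay = 23.
This yields shadow prices y_labor = 1, y_clay = 5.
Shadow price of labor = 1.

1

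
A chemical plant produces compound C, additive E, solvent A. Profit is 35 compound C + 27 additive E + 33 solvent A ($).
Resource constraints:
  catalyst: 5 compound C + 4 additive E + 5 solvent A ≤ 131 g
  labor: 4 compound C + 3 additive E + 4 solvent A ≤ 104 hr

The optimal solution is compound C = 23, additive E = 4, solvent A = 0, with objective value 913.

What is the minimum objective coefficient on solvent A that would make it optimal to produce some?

35

At the optimum: catalyst uses 131 of 131 (binding); labor uses 104 of 104 (binding).
Dual feasibility on the basic columns requires 5·y_catalyst + 4·y_labor = 35, 4·y_catalyst + 3·y_labor = 27.
This yields shadow prices y_catalyst = 3, y_labor = 5.
solvent A enters the basis when its profit ≥ yᵀa₃ = 3·5 + 5·4 = 35.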